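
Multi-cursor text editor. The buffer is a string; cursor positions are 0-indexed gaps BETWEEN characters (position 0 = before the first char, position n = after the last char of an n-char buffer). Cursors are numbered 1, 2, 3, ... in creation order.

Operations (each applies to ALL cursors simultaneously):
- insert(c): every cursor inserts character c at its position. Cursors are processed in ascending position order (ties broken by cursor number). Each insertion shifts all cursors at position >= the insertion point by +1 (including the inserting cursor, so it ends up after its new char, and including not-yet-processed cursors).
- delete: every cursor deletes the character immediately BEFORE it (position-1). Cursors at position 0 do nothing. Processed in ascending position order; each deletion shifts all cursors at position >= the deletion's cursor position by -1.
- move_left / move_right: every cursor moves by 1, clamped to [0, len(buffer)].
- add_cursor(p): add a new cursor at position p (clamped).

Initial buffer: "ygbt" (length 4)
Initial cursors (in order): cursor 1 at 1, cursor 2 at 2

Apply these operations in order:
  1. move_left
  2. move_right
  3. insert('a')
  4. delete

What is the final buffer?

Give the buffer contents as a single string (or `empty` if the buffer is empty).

After op 1 (move_left): buffer="ygbt" (len 4), cursors c1@0 c2@1, authorship ....
After op 2 (move_right): buffer="ygbt" (len 4), cursors c1@1 c2@2, authorship ....
After op 3 (insert('a')): buffer="yagabt" (len 6), cursors c1@2 c2@4, authorship .1.2..
After op 4 (delete): buffer="ygbt" (len 4), cursors c1@1 c2@2, authorship ....

Answer: ygbt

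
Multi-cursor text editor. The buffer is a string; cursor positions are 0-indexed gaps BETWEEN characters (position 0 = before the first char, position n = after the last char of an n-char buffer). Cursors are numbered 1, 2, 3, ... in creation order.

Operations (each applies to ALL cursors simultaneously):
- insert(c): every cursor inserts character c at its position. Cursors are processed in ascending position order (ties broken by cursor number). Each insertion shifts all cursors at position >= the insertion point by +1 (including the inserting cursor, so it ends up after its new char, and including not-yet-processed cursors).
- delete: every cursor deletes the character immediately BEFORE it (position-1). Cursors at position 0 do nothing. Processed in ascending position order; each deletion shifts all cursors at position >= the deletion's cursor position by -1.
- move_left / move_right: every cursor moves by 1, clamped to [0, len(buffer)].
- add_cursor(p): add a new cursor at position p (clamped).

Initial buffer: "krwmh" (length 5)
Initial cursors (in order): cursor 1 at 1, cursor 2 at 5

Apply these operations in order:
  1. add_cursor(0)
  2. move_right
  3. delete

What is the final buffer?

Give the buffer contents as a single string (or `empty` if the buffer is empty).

After op 1 (add_cursor(0)): buffer="krwmh" (len 5), cursors c3@0 c1@1 c2@5, authorship .....
After op 2 (move_right): buffer="krwmh" (len 5), cursors c3@1 c1@2 c2@5, authorship .....
After op 3 (delete): buffer="wm" (len 2), cursors c1@0 c3@0 c2@2, authorship ..

Answer: wm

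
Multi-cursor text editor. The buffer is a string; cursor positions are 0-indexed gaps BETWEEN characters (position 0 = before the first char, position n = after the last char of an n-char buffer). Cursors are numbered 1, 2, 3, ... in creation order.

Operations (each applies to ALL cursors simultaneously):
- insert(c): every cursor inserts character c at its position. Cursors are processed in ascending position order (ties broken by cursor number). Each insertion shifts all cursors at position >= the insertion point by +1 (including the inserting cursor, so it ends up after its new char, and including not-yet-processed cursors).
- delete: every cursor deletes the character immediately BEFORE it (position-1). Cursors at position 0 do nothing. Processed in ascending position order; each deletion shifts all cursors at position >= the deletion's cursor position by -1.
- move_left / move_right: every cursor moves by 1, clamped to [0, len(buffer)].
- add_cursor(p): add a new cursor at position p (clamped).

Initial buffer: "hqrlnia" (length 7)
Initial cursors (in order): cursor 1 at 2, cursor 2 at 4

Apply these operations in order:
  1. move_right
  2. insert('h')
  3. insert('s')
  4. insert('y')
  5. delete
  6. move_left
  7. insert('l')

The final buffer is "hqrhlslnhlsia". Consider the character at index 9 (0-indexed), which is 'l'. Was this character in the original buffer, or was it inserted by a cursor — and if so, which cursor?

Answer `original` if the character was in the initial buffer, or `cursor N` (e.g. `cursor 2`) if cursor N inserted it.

Answer: cursor 2

Derivation:
After op 1 (move_right): buffer="hqrlnia" (len 7), cursors c1@3 c2@5, authorship .......
After op 2 (insert('h')): buffer="hqrhlnhia" (len 9), cursors c1@4 c2@7, authorship ...1..2..
After op 3 (insert('s')): buffer="hqrhslnhsia" (len 11), cursors c1@5 c2@9, authorship ...11..22..
After op 4 (insert('y')): buffer="hqrhsylnhsyia" (len 13), cursors c1@6 c2@11, authorship ...111..222..
After op 5 (delete): buffer="hqrhslnhsia" (len 11), cursors c1@5 c2@9, authorship ...11..22..
After op 6 (move_left): buffer="hqrhslnhsia" (len 11), cursors c1@4 c2@8, authorship ...11..22..
After op 7 (insert('l')): buffer="hqrhlslnhlsia" (len 13), cursors c1@5 c2@10, authorship ...111..222..
Authorship (.=original, N=cursor N): . . . 1 1 1 . . 2 2 2 . .
Index 9: author = 2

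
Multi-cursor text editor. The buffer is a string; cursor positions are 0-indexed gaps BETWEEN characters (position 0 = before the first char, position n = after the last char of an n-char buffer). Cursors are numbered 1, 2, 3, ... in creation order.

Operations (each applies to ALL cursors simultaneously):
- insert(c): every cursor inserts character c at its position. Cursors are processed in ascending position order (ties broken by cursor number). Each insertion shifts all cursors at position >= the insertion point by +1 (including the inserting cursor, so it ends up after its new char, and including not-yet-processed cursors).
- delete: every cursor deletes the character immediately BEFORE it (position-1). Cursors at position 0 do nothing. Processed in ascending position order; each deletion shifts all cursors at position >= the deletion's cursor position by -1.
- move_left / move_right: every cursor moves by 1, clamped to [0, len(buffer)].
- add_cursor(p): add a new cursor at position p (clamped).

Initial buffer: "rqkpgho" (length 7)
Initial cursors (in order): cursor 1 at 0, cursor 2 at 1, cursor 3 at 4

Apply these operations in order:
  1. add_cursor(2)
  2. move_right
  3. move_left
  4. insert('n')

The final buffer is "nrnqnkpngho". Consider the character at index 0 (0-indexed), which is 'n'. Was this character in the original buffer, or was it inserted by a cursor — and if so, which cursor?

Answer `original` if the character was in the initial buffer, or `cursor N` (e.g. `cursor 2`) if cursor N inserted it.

Answer: cursor 1

Derivation:
After op 1 (add_cursor(2)): buffer="rqkpgho" (len 7), cursors c1@0 c2@1 c4@2 c3@4, authorship .......
After op 2 (move_right): buffer="rqkpgho" (len 7), cursors c1@1 c2@2 c4@3 c3@5, authorship .......
After op 3 (move_left): buffer="rqkpgho" (len 7), cursors c1@0 c2@1 c4@2 c3@4, authorship .......
After op 4 (insert('n')): buffer="nrnqnkpngho" (len 11), cursors c1@1 c2@3 c4@5 c3@8, authorship 1.2.4..3...
Authorship (.=original, N=cursor N): 1 . 2 . 4 . . 3 . . .
Index 0: author = 1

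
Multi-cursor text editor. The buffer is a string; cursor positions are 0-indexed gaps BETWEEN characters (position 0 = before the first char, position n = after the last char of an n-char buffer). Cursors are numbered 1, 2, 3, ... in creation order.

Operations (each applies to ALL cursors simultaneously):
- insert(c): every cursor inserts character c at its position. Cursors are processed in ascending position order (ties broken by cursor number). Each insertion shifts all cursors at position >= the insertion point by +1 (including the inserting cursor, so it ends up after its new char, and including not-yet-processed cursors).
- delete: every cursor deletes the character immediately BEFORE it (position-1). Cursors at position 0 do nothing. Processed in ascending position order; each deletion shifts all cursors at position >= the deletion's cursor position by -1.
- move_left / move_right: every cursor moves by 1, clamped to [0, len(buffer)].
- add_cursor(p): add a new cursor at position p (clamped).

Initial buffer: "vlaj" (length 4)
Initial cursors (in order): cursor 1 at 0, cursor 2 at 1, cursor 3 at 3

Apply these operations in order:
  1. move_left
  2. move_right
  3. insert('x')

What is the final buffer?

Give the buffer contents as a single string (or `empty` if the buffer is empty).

Answer: vxxlaxj

Derivation:
After op 1 (move_left): buffer="vlaj" (len 4), cursors c1@0 c2@0 c3@2, authorship ....
After op 2 (move_right): buffer="vlaj" (len 4), cursors c1@1 c2@1 c3@3, authorship ....
After op 3 (insert('x')): buffer="vxxlaxj" (len 7), cursors c1@3 c2@3 c3@6, authorship .12..3.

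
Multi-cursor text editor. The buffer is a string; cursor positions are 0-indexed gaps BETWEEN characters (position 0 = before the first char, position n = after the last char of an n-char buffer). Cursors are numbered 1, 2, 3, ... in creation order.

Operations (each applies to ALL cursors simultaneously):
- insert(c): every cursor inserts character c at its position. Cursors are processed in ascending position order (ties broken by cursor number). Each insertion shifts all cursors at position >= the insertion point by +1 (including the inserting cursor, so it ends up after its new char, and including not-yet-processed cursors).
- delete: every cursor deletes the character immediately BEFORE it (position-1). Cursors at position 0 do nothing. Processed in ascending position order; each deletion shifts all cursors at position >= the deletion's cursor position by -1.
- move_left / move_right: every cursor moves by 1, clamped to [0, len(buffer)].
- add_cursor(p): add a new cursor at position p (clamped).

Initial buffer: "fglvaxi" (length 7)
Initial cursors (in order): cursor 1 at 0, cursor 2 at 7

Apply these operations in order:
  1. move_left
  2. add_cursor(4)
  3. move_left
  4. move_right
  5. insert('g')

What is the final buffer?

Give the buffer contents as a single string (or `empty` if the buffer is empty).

After op 1 (move_left): buffer="fglvaxi" (len 7), cursors c1@0 c2@6, authorship .......
After op 2 (add_cursor(4)): buffer="fglvaxi" (len 7), cursors c1@0 c3@4 c2@6, authorship .......
After op 3 (move_left): buffer="fglvaxi" (len 7), cursors c1@0 c3@3 c2@5, authorship .......
After op 4 (move_right): buffer="fglvaxi" (len 7), cursors c1@1 c3@4 c2@6, authorship .......
After op 5 (insert('g')): buffer="fgglvgaxgi" (len 10), cursors c1@2 c3@6 c2@9, authorship .1...3..2.

Answer: fgglvgaxgi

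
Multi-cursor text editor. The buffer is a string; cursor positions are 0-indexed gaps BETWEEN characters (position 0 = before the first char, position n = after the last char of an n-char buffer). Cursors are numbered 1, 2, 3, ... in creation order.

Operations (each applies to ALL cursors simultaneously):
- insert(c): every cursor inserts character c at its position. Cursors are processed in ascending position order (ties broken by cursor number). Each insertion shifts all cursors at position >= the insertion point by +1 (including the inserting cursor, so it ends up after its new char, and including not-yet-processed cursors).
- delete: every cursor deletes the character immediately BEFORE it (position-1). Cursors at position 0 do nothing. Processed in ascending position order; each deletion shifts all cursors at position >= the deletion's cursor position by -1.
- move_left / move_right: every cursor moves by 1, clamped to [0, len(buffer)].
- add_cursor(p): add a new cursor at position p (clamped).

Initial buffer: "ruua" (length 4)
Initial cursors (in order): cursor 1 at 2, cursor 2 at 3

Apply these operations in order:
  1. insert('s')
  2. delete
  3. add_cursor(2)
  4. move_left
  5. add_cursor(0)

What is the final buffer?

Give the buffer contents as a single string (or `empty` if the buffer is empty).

Answer: ruua

Derivation:
After op 1 (insert('s')): buffer="rususa" (len 6), cursors c1@3 c2@5, authorship ..1.2.
After op 2 (delete): buffer="ruua" (len 4), cursors c1@2 c2@3, authorship ....
After op 3 (add_cursor(2)): buffer="ruua" (len 4), cursors c1@2 c3@2 c2@3, authorship ....
After op 4 (move_left): buffer="ruua" (len 4), cursors c1@1 c3@1 c2@2, authorship ....
After op 5 (add_cursor(0)): buffer="ruua" (len 4), cursors c4@0 c1@1 c3@1 c2@2, authorship ....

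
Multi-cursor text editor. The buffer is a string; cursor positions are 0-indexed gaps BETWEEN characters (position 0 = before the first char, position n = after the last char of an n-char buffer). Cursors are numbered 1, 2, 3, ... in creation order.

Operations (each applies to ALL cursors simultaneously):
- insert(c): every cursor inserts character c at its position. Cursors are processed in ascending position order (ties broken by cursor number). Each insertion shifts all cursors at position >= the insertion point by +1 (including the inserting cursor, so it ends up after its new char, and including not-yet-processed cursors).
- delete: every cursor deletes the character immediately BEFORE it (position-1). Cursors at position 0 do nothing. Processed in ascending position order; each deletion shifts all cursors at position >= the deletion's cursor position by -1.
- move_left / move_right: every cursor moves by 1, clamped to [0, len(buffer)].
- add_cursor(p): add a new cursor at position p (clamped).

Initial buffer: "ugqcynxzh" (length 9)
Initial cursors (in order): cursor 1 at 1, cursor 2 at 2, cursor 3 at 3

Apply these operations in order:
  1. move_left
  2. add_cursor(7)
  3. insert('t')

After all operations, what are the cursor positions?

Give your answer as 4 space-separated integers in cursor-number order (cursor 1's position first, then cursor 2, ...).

Answer: 1 3 5 11

Derivation:
After op 1 (move_left): buffer="ugqcynxzh" (len 9), cursors c1@0 c2@1 c3@2, authorship .........
After op 2 (add_cursor(7)): buffer="ugqcynxzh" (len 9), cursors c1@0 c2@1 c3@2 c4@7, authorship .........
After op 3 (insert('t')): buffer="tutgtqcynxtzh" (len 13), cursors c1@1 c2@3 c3@5 c4@11, authorship 1.2.3.....4..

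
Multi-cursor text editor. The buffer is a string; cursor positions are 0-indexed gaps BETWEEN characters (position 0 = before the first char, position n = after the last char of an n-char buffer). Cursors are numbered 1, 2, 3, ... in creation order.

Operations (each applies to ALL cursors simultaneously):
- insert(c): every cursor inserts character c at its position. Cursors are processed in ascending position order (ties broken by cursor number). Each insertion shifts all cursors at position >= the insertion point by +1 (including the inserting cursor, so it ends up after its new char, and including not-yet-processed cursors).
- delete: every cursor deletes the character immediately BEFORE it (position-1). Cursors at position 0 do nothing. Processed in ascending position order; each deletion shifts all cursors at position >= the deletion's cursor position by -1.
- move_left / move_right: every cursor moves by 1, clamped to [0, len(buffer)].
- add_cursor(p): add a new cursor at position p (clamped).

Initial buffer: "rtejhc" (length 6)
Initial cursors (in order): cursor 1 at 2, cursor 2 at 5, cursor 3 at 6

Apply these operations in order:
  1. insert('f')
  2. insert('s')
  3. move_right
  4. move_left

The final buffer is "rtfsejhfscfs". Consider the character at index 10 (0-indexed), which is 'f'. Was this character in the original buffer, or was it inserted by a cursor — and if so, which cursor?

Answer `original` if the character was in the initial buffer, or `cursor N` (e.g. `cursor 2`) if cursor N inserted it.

Answer: cursor 3

Derivation:
After op 1 (insert('f')): buffer="rtfejhfcf" (len 9), cursors c1@3 c2@7 c3@9, authorship ..1...2.3
After op 2 (insert('s')): buffer="rtfsejhfscfs" (len 12), cursors c1@4 c2@9 c3@12, authorship ..11...22.33
After op 3 (move_right): buffer="rtfsejhfscfs" (len 12), cursors c1@5 c2@10 c3@12, authorship ..11...22.33
After op 4 (move_left): buffer="rtfsejhfscfs" (len 12), cursors c1@4 c2@9 c3@11, authorship ..11...22.33
Authorship (.=original, N=cursor N): . . 1 1 . . . 2 2 . 3 3
Index 10: author = 3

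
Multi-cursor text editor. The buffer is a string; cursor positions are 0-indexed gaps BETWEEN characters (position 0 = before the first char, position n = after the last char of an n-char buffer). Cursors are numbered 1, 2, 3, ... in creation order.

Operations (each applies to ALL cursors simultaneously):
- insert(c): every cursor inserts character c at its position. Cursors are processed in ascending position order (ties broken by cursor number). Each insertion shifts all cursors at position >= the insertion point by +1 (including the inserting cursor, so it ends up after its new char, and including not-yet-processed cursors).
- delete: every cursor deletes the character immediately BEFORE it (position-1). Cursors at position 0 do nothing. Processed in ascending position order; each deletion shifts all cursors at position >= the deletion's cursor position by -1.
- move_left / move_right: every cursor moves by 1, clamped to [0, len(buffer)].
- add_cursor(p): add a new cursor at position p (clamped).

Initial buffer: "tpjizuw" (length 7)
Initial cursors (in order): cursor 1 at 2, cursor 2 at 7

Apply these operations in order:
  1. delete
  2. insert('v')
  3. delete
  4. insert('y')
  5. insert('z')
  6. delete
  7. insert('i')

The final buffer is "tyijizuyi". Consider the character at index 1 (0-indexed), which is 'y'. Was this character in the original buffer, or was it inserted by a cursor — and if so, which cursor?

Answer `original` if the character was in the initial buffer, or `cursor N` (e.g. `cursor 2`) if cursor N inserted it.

Answer: cursor 1

Derivation:
After op 1 (delete): buffer="tjizu" (len 5), cursors c1@1 c2@5, authorship .....
After op 2 (insert('v')): buffer="tvjizuv" (len 7), cursors c1@2 c2@7, authorship .1....2
After op 3 (delete): buffer="tjizu" (len 5), cursors c1@1 c2@5, authorship .....
After op 4 (insert('y')): buffer="tyjizuy" (len 7), cursors c1@2 c2@7, authorship .1....2
After op 5 (insert('z')): buffer="tyzjizuyz" (len 9), cursors c1@3 c2@9, authorship .11....22
After op 6 (delete): buffer="tyjizuy" (len 7), cursors c1@2 c2@7, authorship .1....2
After op 7 (insert('i')): buffer="tyijizuyi" (len 9), cursors c1@3 c2@9, authorship .11....22
Authorship (.=original, N=cursor N): . 1 1 . . . . 2 2
Index 1: author = 1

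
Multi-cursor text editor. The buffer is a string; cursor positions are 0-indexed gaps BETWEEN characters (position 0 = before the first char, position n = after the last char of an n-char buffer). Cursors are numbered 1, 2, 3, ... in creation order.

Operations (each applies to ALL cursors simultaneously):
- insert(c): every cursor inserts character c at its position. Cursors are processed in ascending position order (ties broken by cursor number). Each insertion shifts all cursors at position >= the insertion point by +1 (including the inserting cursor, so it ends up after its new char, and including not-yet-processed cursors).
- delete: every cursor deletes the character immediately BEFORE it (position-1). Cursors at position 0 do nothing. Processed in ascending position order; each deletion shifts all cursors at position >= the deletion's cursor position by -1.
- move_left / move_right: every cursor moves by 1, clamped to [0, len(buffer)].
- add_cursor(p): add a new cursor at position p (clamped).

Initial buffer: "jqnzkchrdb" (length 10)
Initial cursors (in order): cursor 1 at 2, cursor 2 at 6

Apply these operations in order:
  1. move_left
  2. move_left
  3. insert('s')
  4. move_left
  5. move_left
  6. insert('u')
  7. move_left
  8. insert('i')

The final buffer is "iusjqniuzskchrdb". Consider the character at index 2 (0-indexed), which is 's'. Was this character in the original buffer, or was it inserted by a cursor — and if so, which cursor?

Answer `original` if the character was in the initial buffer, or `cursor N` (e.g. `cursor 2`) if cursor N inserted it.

Answer: cursor 1

Derivation:
After op 1 (move_left): buffer="jqnzkchrdb" (len 10), cursors c1@1 c2@5, authorship ..........
After op 2 (move_left): buffer="jqnzkchrdb" (len 10), cursors c1@0 c2@4, authorship ..........
After op 3 (insert('s')): buffer="sjqnzskchrdb" (len 12), cursors c1@1 c2@6, authorship 1....2......
After op 4 (move_left): buffer="sjqnzskchrdb" (len 12), cursors c1@0 c2@5, authorship 1....2......
After op 5 (move_left): buffer="sjqnzskchrdb" (len 12), cursors c1@0 c2@4, authorship 1....2......
After op 6 (insert('u')): buffer="usjqnuzskchrdb" (len 14), cursors c1@1 c2@6, authorship 11...2.2......
After op 7 (move_left): buffer="usjqnuzskchrdb" (len 14), cursors c1@0 c2@5, authorship 11...2.2......
After op 8 (insert('i')): buffer="iusjqniuzskchrdb" (len 16), cursors c1@1 c2@7, authorship 111...22.2......
Authorship (.=original, N=cursor N): 1 1 1 . . . 2 2 . 2 . . . . . .
Index 2: author = 1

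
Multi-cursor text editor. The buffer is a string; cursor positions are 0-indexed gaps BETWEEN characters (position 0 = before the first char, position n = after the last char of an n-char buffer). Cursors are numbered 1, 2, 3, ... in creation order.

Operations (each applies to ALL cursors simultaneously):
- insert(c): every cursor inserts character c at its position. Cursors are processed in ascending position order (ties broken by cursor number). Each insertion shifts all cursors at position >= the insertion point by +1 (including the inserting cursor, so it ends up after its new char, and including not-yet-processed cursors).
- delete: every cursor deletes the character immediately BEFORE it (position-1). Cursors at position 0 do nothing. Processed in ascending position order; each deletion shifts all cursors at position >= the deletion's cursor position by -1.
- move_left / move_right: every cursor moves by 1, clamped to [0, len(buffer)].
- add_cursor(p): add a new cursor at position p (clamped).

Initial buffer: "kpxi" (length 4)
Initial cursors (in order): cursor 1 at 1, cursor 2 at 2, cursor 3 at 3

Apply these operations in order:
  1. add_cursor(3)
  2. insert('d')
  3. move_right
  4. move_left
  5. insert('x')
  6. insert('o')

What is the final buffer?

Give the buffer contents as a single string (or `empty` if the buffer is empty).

After op 1 (add_cursor(3)): buffer="kpxi" (len 4), cursors c1@1 c2@2 c3@3 c4@3, authorship ....
After op 2 (insert('d')): buffer="kdpdxddi" (len 8), cursors c1@2 c2@4 c3@7 c4@7, authorship .1.2.34.
After op 3 (move_right): buffer="kdpdxddi" (len 8), cursors c1@3 c2@5 c3@8 c4@8, authorship .1.2.34.
After op 4 (move_left): buffer="kdpdxddi" (len 8), cursors c1@2 c2@4 c3@7 c4@7, authorship .1.2.34.
After op 5 (insert('x')): buffer="kdxpdxxddxxi" (len 12), cursors c1@3 c2@6 c3@11 c4@11, authorship .11.22.3434.
After op 6 (insert('o')): buffer="kdxopdxoxddxxooi" (len 16), cursors c1@4 c2@8 c3@15 c4@15, authorship .111.222.343434.

Answer: kdxopdxoxddxxooi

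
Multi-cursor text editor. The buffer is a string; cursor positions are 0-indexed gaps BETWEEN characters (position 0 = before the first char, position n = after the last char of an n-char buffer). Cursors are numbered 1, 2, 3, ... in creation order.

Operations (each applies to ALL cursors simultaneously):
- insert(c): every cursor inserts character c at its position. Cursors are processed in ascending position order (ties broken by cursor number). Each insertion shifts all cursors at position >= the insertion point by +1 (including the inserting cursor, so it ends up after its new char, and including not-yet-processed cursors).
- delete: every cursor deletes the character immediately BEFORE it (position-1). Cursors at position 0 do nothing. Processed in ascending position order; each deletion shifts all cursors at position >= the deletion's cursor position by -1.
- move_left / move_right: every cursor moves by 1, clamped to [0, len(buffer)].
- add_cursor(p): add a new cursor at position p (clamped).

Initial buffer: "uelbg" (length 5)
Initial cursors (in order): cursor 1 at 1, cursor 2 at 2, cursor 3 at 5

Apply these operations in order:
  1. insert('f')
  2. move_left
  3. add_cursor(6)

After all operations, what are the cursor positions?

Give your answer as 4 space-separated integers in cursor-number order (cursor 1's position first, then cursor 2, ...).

Answer: 1 3 7 6

Derivation:
After op 1 (insert('f')): buffer="ufeflbgf" (len 8), cursors c1@2 c2@4 c3@8, authorship .1.2...3
After op 2 (move_left): buffer="ufeflbgf" (len 8), cursors c1@1 c2@3 c3@7, authorship .1.2...3
After op 3 (add_cursor(6)): buffer="ufeflbgf" (len 8), cursors c1@1 c2@3 c4@6 c3@7, authorship .1.2...3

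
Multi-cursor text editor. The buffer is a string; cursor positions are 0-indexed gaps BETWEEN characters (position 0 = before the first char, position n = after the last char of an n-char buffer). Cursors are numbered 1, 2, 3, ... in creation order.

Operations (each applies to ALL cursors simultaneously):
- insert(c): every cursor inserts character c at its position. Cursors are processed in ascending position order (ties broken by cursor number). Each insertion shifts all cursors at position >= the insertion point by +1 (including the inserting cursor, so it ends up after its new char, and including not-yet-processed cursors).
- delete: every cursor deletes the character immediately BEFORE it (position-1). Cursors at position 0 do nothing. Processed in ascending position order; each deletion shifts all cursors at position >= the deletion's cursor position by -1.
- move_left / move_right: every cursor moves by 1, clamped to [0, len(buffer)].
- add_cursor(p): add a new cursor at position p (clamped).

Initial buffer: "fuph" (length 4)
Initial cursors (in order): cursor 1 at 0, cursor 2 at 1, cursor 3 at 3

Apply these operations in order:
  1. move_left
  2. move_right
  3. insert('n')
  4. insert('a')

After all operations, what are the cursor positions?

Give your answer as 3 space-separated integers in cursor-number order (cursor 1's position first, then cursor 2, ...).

After op 1 (move_left): buffer="fuph" (len 4), cursors c1@0 c2@0 c3@2, authorship ....
After op 2 (move_right): buffer="fuph" (len 4), cursors c1@1 c2@1 c3@3, authorship ....
After op 3 (insert('n')): buffer="fnnupnh" (len 7), cursors c1@3 c2@3 c3@6, authorship .12..3.
After op 4 (insert('a')): buffer="fnnaaupnah" (len 10), cursors c1@5 c2@5 c3@9, authorship .1212..33.

Answer: 5 5 9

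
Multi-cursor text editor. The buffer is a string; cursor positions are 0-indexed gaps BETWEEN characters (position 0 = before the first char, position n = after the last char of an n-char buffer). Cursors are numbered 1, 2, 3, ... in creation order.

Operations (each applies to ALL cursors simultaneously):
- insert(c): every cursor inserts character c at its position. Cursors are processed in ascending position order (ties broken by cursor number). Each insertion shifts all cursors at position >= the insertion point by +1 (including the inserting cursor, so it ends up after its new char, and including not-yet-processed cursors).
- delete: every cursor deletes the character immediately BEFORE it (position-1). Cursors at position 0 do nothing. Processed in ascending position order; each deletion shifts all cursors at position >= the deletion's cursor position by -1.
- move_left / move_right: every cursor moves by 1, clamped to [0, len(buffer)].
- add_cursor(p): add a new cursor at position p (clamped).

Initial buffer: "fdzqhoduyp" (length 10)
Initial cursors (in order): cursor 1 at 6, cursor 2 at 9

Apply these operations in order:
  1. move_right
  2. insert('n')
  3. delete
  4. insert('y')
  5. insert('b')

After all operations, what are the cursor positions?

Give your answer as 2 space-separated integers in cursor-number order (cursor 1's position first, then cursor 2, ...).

Answer: 9 14

Derivation:
After op 1 (move_right): buffer="fdzqhoduyp" (len 10), cursors c1@7 c2@10, authorship ..........
After op 2 (insert('n')): buffer="fdzqhodnuypn" (len 12), cursors c1@8 c2@12, authorship .......1...2
After op 3 (delete): buffer="fdzqhoduyp" (len 10), cursors c1@7 c2@10, authorship ..........
After op 4 (insert('y')): buffer="fdzqhodyuypy" (len 12), cursors c1@8 c2@12, authorship .......1...2
After op 5 (insert('b')): buffer="fdzqhodybuypyb" (len 14), cursors c1@9 c2@14, authorship .......11...22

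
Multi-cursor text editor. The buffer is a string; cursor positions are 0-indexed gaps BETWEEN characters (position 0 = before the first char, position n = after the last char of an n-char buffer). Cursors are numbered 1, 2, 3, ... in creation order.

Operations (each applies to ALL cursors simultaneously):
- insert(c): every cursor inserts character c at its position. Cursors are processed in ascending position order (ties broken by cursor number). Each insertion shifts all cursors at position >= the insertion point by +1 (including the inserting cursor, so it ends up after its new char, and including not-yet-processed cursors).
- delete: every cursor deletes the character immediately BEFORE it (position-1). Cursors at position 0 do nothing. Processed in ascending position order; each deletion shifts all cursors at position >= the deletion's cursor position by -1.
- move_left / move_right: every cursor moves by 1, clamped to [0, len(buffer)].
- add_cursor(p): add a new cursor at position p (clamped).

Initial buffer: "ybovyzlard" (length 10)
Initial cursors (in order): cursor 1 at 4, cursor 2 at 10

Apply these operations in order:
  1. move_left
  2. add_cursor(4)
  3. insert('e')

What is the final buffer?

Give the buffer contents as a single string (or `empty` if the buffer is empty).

Answer: yboeveyzlared

Derivation:
After op 1 (move_left): buffer="ybovyzlard" (len 10), cursors c1@3 c2@9, authorship ..........
After op 2 (add_cursor(4)): buffer="ybovyzlard" (len 10), cursors c1@3 c3@4 c2@9, authorship ..........
After op 3 (insert('e')): buffer="yboeveyzlared" (len 13), cursors c1@4 c3@6 c2@12, authorship ...1.3.....2.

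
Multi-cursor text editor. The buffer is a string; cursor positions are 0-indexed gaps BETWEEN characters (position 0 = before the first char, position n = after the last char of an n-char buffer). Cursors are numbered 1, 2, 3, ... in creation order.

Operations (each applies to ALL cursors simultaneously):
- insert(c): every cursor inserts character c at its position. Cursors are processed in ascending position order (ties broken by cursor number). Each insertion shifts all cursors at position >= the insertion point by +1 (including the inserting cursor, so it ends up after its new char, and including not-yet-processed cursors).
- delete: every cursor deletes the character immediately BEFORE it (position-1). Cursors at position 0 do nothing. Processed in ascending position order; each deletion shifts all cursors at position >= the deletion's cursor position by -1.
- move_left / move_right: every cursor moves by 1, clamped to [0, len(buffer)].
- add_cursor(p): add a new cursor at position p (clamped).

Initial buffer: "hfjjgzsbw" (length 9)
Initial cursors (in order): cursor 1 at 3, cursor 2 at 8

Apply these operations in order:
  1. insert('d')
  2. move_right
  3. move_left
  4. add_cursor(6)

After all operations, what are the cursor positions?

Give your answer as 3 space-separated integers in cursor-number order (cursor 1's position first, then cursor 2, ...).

Answer: 4 10 6

Derivation:
After op 1 (insert('d')): buffer="hfjdjgzsbdw" (len 11), cursors c1@4 c2@10, authorship ...1.....2.
After op 2 (move_right): buffer="hfjdjgzsbdw" (len 11), cursors c1@5 c2@11, authorship ...1.....2.
After op 3 (move_left): buffer="hfjdjgzsbdw" (len 11), cursors c1@4 c2@10, authorship ...1.....2.
After op 4 (add_cursor(6)): buffer="hfjdjgzsbdw" (len 11), cursors c1@4 c3@6 c2@10, authorship ...1.....2.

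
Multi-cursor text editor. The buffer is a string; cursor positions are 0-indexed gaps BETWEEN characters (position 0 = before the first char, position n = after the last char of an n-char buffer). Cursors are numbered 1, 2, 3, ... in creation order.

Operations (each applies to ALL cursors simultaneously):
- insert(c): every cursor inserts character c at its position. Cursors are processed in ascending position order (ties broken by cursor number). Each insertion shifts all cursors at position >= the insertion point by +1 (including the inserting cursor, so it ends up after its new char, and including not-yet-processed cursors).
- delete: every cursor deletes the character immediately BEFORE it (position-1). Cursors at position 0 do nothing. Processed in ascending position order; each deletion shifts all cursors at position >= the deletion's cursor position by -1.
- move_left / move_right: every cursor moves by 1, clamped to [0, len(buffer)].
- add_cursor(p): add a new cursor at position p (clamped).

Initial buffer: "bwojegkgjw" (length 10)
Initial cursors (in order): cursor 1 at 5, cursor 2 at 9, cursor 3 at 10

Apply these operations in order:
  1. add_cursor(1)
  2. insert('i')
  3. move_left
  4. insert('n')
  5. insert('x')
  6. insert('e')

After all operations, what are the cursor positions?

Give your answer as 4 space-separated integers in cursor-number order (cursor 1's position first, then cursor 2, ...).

Answer: 12 20 25 4

Derivation:
After op 1 (add_cursor(1)): buffer="bwojegkgjw" (len 10), cursors c4@1 c1@5 c2@9 c3@10, authorship ..........
After op 2 (insert('i')): buffer="biwojeigkgjiwi" (len 14), cursors c4@2 c1@7 c2@12 c3@14, authorship .4....1....2.3
After op 3 (move_left): buffer="biwojeigkgjiwi" (len 14), cursors c4@1 c1@6 c2@11 c3@13, authorship .4....1....2.3
After op 4 (insert('n')): buffer="bniwojenigkgjniwni" (len 18), cursors c4@2 c1@8 c2@14 c3@17, authorship .44....11....22.33
After op 5 (insert('x')): buffer="bnxiwojenxigkgjnxiwnxi" (len 22), cursors c4@3 c1@10 c2@17 c3@21, authorship .444....111....222.333
After op 6 (insert('e')): buffer="bnxeiwojenxeigkgjnxeiwnxei" (len 26), cursors c4@4 c1@12 c2@20 c3@25, authorship .4444....1111....2222.3333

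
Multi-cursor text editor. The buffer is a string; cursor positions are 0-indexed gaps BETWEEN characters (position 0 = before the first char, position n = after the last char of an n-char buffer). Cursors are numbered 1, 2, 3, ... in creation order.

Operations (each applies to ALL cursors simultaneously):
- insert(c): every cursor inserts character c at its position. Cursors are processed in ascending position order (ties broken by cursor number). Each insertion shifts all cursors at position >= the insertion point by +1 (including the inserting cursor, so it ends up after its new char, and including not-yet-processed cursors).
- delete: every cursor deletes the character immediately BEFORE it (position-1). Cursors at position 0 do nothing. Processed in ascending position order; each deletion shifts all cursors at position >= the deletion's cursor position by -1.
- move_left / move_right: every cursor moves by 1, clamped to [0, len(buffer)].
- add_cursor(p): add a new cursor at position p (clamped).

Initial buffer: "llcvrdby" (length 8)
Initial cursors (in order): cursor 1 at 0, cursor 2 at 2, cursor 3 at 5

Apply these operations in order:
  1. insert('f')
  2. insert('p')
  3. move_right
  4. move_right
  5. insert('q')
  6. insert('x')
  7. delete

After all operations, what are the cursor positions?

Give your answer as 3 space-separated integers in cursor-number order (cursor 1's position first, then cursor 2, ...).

After op 1 (insert('f')): buffer="fllfcvrfdby" (len 11), cursors c1@1 c2@4 c3@8, authorship 1..2...3...
After op 2 (insert('p')): buffer="fpllfpcvrfpdby" (len 14), cursors c1@2 c2@6 c3@11, authorship 11..22...33...
After op 3 (move_right): buffer="fpllfpcvrfpdby" (len 14), cursors c1@3 c2@7 c3@12, authorship 11..22...33...
After op 4 (move_right): buffer="fpllfpcvrfpdby" (len 14), cursors c1@4 c2@8 c3@13, authorship 11..22...33...
After op 5 (insert('q')): buffer="fpllqfpcvqrfpdbqy" (len 17), cursors c1@5 c2@10 c3@16, authorship 11..122..2.33..3.
After op 6 (insert('x')): buffer="fpllqxfpcvqxrfpdbqxy" (len 20), cursors c1@6 c2@12 c3@19, authorship 11..1122..22.33..33.
After op 7 (delete): buffer="fpllqfpcvqrfpdbqy" (len 17), cursors c1@5 c2@10 c3@16, authorship 11..122..2.33..3.

Answer: 5 10 16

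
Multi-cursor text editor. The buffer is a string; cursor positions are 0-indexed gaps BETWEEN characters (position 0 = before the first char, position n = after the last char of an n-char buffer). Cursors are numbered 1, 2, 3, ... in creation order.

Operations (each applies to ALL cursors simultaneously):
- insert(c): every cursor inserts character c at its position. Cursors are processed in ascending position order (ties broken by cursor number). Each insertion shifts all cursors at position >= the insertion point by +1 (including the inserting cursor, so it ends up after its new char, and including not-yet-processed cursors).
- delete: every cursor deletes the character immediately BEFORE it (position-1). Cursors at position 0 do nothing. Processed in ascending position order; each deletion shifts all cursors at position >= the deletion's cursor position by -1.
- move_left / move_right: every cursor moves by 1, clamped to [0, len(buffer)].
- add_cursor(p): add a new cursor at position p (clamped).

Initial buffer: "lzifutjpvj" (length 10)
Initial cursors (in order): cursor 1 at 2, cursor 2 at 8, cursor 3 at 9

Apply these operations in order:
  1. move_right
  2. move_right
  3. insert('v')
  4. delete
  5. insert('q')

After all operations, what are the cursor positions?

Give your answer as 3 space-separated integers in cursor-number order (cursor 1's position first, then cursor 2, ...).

After op 1 (move_right): buffer="lzifutjpvj" (len 10), cursors c1@3 c2@9 c3@10, authorship ..........
After op 2 (move_right): buffer="lzifutjpvj" (len 10), cursors c1@4 c2@10 c3@10, authorship ..........
After op 3 (insert('v')): buffer="lzifvutjpvjvv" (len 13), cursors c1@5 c2@13 c3@13, authorship ....1......23
After op 4 (delete): buffer="lzifutjpvj" (len 10), cursors c1@4 c2@10 c3@10, authorship ..........
After op 5 (insert('q')): buffer="lzifqutjpvjqq" (len 13), cursors c1@5 c2@13 c3@13, authorship ....1......23

Answer: 5 13 13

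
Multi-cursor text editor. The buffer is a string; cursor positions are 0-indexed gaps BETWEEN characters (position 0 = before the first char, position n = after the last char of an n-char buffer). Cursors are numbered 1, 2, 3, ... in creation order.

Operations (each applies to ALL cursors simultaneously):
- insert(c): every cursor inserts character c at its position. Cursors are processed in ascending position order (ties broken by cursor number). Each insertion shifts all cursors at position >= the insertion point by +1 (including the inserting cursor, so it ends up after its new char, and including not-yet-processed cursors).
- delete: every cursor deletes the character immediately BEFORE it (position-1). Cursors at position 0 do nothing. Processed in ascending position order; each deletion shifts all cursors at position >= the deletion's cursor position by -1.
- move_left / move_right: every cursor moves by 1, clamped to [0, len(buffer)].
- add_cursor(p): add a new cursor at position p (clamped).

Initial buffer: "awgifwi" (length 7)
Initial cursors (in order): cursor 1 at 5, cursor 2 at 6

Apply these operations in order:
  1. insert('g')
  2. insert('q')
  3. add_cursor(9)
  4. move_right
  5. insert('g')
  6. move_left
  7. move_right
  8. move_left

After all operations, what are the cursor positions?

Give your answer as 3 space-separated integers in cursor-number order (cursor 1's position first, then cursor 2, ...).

Answer: 8 13 11

Derivation:
After op 1 (insert('g')): buffer="awgifgwgi" (len 9), cursors c1@6 c2@8, authorship .....1.2.
After op 2 (insert('q')): buffer="awgifgqwgqi" (len 11), cursors c1@7 c2@10, authorship .....11.22.
After op 3 (add_cursor(9)): buffer="awgifgqwgqi" (len 11), cursors c1@7 c3@9 c2@10, authorship .....11.22.
After op 4 (move_right): buffer="awgifgqwgqi" (len 11), cursors c1@8 c3@10 c2@11, authorship .....11.22.
After op 5 (insert('g')): buffer="awgifgqwggqgig" (len 14), cursors c1@9 c3@12 c2@14, authorship .....11.1223.2
After op 6 (move_left): buffer="awgifgqwggqgig" (len 14), cursors c1@8 c3@11 c2@13, authorship .....11.1223.2
After op 7 (move_right): buffer="awgifgqwggqgig" (len 14), cursors c1@9 c3@12 c2@14, authorship .....11.1223.2
After op 8 (move_left): buffer="awgifgqwggqgig" (len 14), cursors c1@8 c3@11 c2@13, authorship .....11.1223.2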